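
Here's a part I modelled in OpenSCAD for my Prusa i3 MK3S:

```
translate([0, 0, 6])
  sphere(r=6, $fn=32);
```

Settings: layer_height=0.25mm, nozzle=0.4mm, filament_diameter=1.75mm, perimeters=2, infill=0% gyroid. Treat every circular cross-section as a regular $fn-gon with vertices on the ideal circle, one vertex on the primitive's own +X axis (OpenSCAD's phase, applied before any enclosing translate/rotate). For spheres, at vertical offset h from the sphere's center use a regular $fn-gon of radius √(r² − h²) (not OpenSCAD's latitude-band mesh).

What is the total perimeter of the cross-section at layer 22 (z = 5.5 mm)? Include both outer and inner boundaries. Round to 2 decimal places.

37.51 mm

At z = 5.5 mm: the r=6 sphere slices to a regular 32-gon of circumradius 5.979 (√(r²−h²) with h=0.5 from center) (perimeter = 2·32·5.979·sin(180°/32) = 37.51 mm). Overall, the cross-section is a single solid region. Total boundary length (outer) = 37.51 mm.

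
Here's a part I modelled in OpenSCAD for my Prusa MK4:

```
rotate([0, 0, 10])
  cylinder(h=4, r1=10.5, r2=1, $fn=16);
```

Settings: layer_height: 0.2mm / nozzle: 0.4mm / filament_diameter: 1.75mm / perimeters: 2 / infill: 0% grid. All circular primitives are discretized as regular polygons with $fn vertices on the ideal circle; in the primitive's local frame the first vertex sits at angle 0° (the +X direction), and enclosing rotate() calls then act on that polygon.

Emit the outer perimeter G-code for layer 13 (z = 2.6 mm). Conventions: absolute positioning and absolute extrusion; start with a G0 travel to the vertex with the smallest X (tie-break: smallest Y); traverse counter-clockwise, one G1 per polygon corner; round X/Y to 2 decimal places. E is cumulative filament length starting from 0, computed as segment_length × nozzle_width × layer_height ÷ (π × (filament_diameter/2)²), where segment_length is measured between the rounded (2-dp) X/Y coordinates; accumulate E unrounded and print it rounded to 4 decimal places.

At z = 2.6 mm: the cone contributes a regular 16-gon of circumradius 4.325 (interpolated between r1=10.5 and r2=1 at t=0.650); (rotated 10° about Z; rotation is an isometry so areas/perimeters/island counts are preserved). The outline is a single polygon with 16 vertices. Extrusion per mm of travel: 0.4 × 0.2 / (π × 0.875²) = 0.033260. Accumulating E over each segment gives final E = 0.8978.

G0 X-4.26 Y-0.75 Z2.60
G1 X-3.65 Y-2.32 E0.0560
G1 X-2.48 Y-3.54 E0.1122
G1 X-0.94 Y-4.22 E0.1682
G1 X0.75 Y-4.26 E0.2245
G1 X2.32 Y-3.65 E0.2805
G1 X3.54 Y-2.48 E0.3367
G1 X4.22 Y-0.94 E0.3927
G1 X4.26 Y0.75 E0.4489
G1 X3.65 Y2.32 E0.5049
G1 X2.48 Y3.54 E0.5612
G1 X0.94 Y4.22 E0.6172
G1 X-0.75 Y4.26 E0.6734
G1 X-2.32 Y3.65 E0.7294
G1 X-3.54 Y2.48 E0.7856
G1 X-4.22 Y0.94 E0.8416
G1 X-4.26 Y-0.75 E0.8978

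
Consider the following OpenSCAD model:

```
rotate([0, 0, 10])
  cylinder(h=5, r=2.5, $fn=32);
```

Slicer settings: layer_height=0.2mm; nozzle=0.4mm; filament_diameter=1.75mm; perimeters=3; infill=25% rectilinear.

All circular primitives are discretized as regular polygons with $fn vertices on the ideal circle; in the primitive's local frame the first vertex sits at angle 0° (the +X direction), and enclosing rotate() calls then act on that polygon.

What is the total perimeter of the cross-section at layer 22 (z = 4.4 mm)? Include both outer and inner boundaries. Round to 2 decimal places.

At z = 4.4 mm: the cylinder: section is a regular 32-gon, circumradius r=2.5 (perimeter = 2·32·2.500·sin(180°/32) = 15.68 mm); (rotated 10° about Z; rotation is an isometry so areas/perimeters/island counts are preserved). Overall, the cross-section is a single solid region. Total boundary length (outer) = 15.68 mm.

15.68 mm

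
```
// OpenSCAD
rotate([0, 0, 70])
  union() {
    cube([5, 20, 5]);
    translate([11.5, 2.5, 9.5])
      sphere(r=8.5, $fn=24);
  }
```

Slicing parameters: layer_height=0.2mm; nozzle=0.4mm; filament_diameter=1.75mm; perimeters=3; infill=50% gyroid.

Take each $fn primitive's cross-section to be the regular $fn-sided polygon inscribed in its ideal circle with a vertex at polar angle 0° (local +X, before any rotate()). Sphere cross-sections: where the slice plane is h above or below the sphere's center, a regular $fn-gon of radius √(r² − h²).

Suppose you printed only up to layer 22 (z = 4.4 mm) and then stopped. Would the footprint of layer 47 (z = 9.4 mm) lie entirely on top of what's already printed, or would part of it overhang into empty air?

Compare the two slices. At z = 4.4: the 5×20 cube contributes its full rectangle (area 100.00 mm²); the r=8.5 sphere at (11.5, 2.5) slices to a regular 24-gon of circumradius 6.800 (√(r²−h²) with h=5.1 from center) (area = (24/2)·6.800²·sin(360°/24) = 143.61 mm²); Combining (union): the regions partially overlap — summed areas 243.61 mm² minus the doubly-counted overlap 0.66 mm² gives 242.95 mm² — area = 242.95 mm²; (rotated 70° about Z; rotation is an isometry so areas/perimeters/island counts are preserved). At z = 9.4: the cube is not intersected at this z (z outside [0, 5]); the r=8.5 sphere at (11.5, 2.5) contributes a regular 24-gon of circumradius √(8.5²−0.1²) = 8.499 (area = (24/2)·8.499²·sin(360°/24) = 224.37 mm²); Taking the union: only the r=8.5 sphere at (11.5, 2.5) is present, so the union is just that shape — area = 224.37 mm²; (rotated 70° about Z; rotation is an isometry so areas/perimeters/island counts are preserved). Checking containment: at z = 9.4 the cross-section extends beyond the z = 4.4 cross-section by about 69.64 mm².

part overhangs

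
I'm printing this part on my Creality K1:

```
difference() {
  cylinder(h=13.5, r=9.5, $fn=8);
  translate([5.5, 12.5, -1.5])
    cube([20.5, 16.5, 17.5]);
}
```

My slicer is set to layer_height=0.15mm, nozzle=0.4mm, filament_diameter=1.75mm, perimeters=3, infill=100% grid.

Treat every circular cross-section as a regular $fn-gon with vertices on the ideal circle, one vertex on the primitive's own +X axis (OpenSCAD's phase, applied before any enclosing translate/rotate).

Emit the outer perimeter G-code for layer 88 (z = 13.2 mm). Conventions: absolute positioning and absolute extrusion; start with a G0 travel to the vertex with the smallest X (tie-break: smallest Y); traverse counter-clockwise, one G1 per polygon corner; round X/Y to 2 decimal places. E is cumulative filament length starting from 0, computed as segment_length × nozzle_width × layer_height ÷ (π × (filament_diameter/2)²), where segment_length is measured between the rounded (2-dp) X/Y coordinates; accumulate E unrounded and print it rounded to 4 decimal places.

At z = 13.2 mm: the cylinder: section is a regular 8-gon, circumradius r=9.5; the 20.5×16.5 cube at (5.5, 12.5) contributes its full rectangle; Taking the first minus the rest: starting from the r=9.5 cylinder, the 20.5×16.5 cube at (5.5, 12.5) misses the remaining region (no effect) — 1 connected region. The outline is a single polygon with 8 vertices. Extrusion per mm of travel: 0.4 × 0.15 / (π × 0.875²) = 0.024945. Accumulating E over each segment gives final E = 1.4513.

G0 X-9.50 Y0.00 Z13.20
G1 X-6.72 Y-6.72 E0.1814
G1 X0.00 Y-9.50 E0.3628
G1 X6.72 Y-6.72 E0.5442
G1 X9.50 Y0.00 E0.7256
G1 X6.72 Y6.72 E0.9070
G1 X0.00 Y9.50 E1.0885
G1 X-6.72 Y6.72 E1.2699
G1 X-9.50 Y0.00 E1.4513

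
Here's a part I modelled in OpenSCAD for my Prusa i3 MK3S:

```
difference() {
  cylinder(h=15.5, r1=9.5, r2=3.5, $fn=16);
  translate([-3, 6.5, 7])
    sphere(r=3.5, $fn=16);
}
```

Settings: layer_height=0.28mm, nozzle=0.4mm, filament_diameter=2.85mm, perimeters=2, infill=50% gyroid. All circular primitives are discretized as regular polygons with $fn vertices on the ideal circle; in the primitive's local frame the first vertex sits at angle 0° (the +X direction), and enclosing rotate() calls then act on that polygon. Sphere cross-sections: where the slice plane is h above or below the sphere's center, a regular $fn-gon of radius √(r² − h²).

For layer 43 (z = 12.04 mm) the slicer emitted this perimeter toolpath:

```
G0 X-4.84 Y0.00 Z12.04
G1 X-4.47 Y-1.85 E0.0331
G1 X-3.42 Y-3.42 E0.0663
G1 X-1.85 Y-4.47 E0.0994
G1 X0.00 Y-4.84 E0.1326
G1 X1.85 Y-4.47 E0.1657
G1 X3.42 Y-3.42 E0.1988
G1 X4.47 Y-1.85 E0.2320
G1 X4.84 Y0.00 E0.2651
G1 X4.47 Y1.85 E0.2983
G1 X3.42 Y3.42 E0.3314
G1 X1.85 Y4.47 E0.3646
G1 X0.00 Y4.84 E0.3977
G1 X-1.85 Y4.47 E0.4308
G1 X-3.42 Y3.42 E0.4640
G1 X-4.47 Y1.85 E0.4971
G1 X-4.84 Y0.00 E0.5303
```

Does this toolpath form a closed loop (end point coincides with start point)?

yes

Start point (G0): (-4.84, 0.00). End point (last G1): the path returns to the start — closed.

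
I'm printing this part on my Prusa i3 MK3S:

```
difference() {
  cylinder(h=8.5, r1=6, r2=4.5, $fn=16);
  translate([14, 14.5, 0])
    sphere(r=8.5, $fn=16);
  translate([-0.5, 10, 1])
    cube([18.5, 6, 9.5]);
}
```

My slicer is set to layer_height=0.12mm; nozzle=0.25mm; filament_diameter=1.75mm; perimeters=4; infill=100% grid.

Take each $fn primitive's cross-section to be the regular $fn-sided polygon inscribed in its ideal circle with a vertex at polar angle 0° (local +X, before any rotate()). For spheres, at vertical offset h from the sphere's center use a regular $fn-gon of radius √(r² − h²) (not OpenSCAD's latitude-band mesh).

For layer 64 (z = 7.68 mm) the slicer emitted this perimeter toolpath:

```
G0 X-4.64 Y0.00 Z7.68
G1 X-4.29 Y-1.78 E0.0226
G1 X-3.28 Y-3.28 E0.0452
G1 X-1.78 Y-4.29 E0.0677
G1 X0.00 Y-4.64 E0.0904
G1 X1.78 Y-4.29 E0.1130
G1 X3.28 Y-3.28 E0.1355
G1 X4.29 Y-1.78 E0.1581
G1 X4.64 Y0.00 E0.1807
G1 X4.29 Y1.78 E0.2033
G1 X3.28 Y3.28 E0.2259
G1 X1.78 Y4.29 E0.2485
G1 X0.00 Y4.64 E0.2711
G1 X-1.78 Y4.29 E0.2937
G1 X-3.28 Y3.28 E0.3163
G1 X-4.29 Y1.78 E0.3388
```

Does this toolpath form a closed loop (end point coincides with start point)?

Start point (G0): (-4.64, 0.00). End point (last G1): the path does not return to the start — open.

no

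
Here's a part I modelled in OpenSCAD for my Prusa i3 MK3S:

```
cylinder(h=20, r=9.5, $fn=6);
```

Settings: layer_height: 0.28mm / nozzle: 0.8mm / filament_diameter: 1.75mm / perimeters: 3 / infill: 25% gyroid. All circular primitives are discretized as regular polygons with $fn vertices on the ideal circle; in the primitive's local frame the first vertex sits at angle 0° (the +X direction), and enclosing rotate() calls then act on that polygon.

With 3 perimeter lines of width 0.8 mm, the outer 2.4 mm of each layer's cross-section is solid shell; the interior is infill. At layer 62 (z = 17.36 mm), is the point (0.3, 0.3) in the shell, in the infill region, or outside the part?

At z = 17.36 mm: the cylinder: section is a regular 6-gon, circumradius r=9.5. Overall, the cross-section is a single solid region. The nearest boundary edge runs (9.50, 0.00)→(4.75, 8.23); distance from the point to it = 7.82 mm. The point is inside the cross-section and 7.82 mm from the nearest boundary — more than the 2.4 mm shell width (3 × 0.8), so it's in the infill interior.

infill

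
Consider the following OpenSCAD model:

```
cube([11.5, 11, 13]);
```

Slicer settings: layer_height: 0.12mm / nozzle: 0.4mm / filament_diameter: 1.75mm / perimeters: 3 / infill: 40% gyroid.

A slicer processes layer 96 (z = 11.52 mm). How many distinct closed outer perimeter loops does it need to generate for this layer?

At z = 11.52 mm: the 11.5×11 cube contributes its full rectangle. The result has 1 disconnected region.

1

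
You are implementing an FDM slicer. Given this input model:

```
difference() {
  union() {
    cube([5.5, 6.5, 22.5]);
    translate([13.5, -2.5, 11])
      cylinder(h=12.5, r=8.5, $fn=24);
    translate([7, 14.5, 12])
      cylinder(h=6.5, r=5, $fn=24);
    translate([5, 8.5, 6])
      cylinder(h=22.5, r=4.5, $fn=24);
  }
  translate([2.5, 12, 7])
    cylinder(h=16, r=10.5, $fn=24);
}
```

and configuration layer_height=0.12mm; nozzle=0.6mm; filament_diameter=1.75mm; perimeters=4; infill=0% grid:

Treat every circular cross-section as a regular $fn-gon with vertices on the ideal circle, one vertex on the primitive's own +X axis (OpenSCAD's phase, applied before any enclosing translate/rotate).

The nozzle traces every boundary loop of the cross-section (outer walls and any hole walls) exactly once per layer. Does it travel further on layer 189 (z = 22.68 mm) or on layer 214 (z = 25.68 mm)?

Layer 189 (z = 22.68): the cube is absent (z outside [0, 22.5]); the r=8.5 cylinder at (13.5, -2.5) gives a regular 24-gon of circumradius 8.5 (constant along its height) (perimeter = 2·24·8.500·sin(180°/24) = 53.25 mm); the cylinder at (7, 14.5) does not reach this height (z outside [12, 18.5]); the r=4.5 cylinder at (5, 8.5) gives a regular 24-gon of circumradius 4.5 (constant along its height) (perimeter = 2·24·4.500·sin(180°/24) = 28.19 mm); Combining (union): the 2 present regions are separate (no shared area or edge), so areas and boundary lengths simply add and each stays a separate island — boundary = 81.45 mm; the r=10.5 cylinder at (2.5, 12) contributes a regular 24-gon of circumradius 10.5 (perimeter = 2·24·10.500·sin(180°/24) = 65.79 mm); Subtracting the remaining from the first: starting from the result so far, the r=10.5 cylinder at (2.5, 12) partially overlaps it — only the 65.22 mm² overlap (of its 342.42 mm²) is removed, clipping the outline — boundary = 53.24 mm. So its perimeter = 53.24 mm. Layer 214 (z = 25.68): the cube does not reach this height (z outside [0, 22.5]); the cylinder at (13.5, -2.5) does not reach this height (z outside [11, 23.5]); the cylinder at (7, 14.5) does not reach this height (z outside [12, 18.5]); the r=4.5 cylinder at (5, 8.5) gives a regular 24-gon of circumradius 4.5 (constant along its height) (perimeter = 2·24·4.500·sin(180°/24) = 28.19 mm); Combining (union): only the r=4.5 cylinder at (5, 8.5) is present, so the union is just that shape — boundary = 28.19 mm; the cylinder at (2.5, 12) is absent (z outside [7, 23]); Subtracting the remaining from the first: none of the subtracted shapes is present at this height, so the result so far is unchanged — boundary = 28.19 mm. So its perimeter = 28.19 mm. Layer 189 is larger (53.24 vs 28.19 mm).

layer 189 (z = 22.68 mm)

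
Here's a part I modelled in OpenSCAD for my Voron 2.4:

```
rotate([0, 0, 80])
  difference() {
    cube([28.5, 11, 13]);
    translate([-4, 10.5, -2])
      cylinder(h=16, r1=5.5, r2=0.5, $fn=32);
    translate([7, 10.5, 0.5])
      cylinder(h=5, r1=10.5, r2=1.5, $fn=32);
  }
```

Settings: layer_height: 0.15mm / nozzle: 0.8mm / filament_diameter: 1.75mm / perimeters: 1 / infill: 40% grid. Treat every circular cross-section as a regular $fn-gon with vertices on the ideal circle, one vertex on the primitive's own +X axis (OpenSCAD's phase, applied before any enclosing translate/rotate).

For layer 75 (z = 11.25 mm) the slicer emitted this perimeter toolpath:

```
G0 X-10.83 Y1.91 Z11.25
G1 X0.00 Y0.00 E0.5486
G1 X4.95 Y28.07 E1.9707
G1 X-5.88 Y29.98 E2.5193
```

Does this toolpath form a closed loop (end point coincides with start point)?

no

Start point (G0): (-10.83, 1.91). End point (last G1): the path does not return to the start — open.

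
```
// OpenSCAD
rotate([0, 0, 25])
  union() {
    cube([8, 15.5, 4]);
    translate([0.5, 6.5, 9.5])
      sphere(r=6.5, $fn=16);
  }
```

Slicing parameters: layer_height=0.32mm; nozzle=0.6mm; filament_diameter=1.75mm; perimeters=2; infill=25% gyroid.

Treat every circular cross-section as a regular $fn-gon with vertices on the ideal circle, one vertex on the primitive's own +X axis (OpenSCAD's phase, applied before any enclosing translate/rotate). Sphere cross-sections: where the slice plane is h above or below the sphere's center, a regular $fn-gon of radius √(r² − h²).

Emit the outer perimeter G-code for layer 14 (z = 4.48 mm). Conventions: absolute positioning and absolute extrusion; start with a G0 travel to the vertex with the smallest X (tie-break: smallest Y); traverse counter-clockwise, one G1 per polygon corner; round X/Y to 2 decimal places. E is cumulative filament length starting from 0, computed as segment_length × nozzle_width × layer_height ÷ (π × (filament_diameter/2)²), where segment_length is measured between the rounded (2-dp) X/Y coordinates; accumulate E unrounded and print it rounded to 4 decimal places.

At z = 4.48 mm: the cube is not intersected at this z (z outside [0, 4]); the sphere at (0.5, 6.5): section is a regular 16-gon, circumradius = √(r²−h²) = √(6.5²−5.02²) = 4.129; Combining (union): only the r=6.5 sphere at (0.5, 6.5) is present, so the union is just that shape — 1 connected region; (rotated 25° about Z; rotation is an isometry so areas/perimeters/island counts are preserved). The outline is a single polygon with 16 vertices. Extrusion per mm of travel: 0.6 × 0.32 / (π × 0.875²) = 0.079824. Accumulating E over each segment gives final E = 2.0578.

G0 X-6.42 Y5.92 Z4.48
G1 X-6.04 Y4.36 E0.1282
G1 X-5.08 Y3.06 E0.2572
G1 X-3.71 Y2.22 E0.3854
G1 X-2.11 Y1.98 E0.5146
G1 X-0.55 Y2.36 E0.6428
G1 X0.75 Y3.31 E0.7713
G1 X1.59 Y4.69 E0.9002
G1 X1.83 Y6.28 E1.0286
G1 X1.45 Y7.85 E1.1575
G1 X0.50 Y9.15 E1.2861
G1 X-0.88 Y9.98 E1.4146
G1 X-2.47 Y10.23 E1.5431
G1 X-4.04 Y9.84 E1.6722
G1 X-5.34 Y8.89 E1.8008
G1 X-6.17 Y7.51 E1.9293
G1 X-6.42 Y5.92 E2.0578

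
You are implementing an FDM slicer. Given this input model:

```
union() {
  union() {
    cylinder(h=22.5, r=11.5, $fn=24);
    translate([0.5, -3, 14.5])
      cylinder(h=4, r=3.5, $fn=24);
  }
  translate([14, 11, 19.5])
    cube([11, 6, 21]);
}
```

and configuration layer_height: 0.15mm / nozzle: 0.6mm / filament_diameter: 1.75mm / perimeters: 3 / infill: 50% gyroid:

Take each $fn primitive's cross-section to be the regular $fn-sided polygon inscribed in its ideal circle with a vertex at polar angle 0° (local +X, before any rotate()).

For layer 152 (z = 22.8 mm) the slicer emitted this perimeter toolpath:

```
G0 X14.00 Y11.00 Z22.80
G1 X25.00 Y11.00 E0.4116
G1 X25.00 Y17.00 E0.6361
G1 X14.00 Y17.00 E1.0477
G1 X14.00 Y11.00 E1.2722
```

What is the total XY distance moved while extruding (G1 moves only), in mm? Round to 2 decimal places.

Sum the Euclidean lengths of each G1 segment: total = 34.00 mm.

34.00 mm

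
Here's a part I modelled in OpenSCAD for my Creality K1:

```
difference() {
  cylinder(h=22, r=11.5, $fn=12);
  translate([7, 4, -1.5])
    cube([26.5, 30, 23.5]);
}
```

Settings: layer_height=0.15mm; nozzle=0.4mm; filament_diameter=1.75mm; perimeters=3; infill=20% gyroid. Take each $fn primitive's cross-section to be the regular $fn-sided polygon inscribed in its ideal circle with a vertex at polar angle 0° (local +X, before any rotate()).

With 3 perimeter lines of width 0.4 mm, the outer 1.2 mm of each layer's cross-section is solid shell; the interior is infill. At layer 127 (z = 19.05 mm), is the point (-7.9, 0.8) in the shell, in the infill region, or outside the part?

infill

At z = 19.05 mm: the cylinder: section is a regular 12-gon, circumradius r=11.5; the cube at (7, 4) is present — its section is the full 26.5×30 rectangle; After the difference (first − rest): starting from the r=11.5 cylinder, the 26.5×30 cube at (7, 4) partially overlaps it — only the 9.97 mm² overlap (of its 795.00 mm²) is removed, clipping the outline — 1 connected region. Overall, the cross-section is a single solid region. The nearest boundary edge runs (-11.50, 0.00)→(-9.96, 5.75); distance from the point to it = 3.27 mm. The point is inside the cross-section and 3.27 mm from the nearest boundary — more than the 1.2 mm shell width (3 × 0.4), so it's in the infill interior.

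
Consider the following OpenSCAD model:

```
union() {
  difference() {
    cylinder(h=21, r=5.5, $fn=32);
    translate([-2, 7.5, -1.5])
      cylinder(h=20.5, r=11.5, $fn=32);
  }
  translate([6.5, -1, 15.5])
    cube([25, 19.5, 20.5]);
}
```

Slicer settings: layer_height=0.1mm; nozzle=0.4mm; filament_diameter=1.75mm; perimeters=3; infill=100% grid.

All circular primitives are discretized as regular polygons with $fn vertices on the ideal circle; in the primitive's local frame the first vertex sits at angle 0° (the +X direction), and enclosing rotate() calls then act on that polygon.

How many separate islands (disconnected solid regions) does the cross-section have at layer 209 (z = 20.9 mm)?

2

At z = 20.9 mm: the cylinder: section is a regular 32-gon, circumradius r=5.5; the cylinder at (-2, 7.5) does not reach this height (z outside [-1.5, 19]); Subtracting the remaining from the first: none of the subtracted shapes is present at this height, so the r=5.5 cylinder is unchanged — 1 connected region; the cube at (6.5, -1) (footprint 25×19.5) is included at this height; Combining (union): the 2 present regions are separate (no shared area or edge), so areas and boundary lengths simply add and each stays a separate island — 2 connected regions. Overall, the cross-section has 2 separate islands. Island count = 2.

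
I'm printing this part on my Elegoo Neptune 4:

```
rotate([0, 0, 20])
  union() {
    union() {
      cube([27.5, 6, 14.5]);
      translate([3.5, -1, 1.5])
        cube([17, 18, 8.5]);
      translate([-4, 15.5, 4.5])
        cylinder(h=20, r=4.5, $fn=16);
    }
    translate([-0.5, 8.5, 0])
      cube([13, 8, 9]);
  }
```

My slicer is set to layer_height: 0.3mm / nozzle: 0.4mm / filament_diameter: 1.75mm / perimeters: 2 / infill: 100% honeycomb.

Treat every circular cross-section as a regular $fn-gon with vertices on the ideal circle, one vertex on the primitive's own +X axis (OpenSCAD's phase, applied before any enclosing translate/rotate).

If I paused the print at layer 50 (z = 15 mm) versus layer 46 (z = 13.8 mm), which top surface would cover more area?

layer 46 (z = 13.8 mm)

Layer 50 (z = 15): the cube is absent (z outside [0, 14.5]); the cube at (3.5, -1) is not intersected at this z (z outside [1.5, 10]); the cylinder at (-4, 15.5): section is a regular 16-gon, circumradius r=4.5 (area = (16/2)·4.500²·sin(360°/16) = 61.99 mm²); Merging all regions: only the r=4.5 cylinder at (-4, 15.5) is present, so the union is just that shape — area = 61.99 mm²; the cube at (-0.5, 8.5) is absent (z outside [0, 9]); Taking the union: only the result so far is present, so the union is just that shape — area = 61.99 mm²; (whole slice rotated 20° about Z — lengths, areas and connectivity unchanged). So its area = 61.99 mm². Layer 46 (z = 13.8): the 27.5×6 cube contributes its full rectangle (area 165.00 mm²); the cube at (3.5, -1) does not reach this height (z outside [1.5, 10]); the cylinder at (-4, 15.5): section is a regular 16-gon, circumradius r=4.5 (area = (16/2)·4.500²·sin(360°/16) = 61.99 mm²); Combining (union): the 2 present regions are separate (no shared area or edge), so areas and boundary lengths simply add and each stays a separate island — area = 226.99 mm²; the cube at (-0.5, 8.5) does not reach this height (z outside [0, 9]); Taking the union: only that combined region is present, so the union is just that shape — area = 226.99 mm²; (rotated 20° about Z; rotation is an isometry so areas/perimeters/island counts are preserved). So its area = 226.99 mm². Layer 46 is larger (226.99 vs 61.99 mm²).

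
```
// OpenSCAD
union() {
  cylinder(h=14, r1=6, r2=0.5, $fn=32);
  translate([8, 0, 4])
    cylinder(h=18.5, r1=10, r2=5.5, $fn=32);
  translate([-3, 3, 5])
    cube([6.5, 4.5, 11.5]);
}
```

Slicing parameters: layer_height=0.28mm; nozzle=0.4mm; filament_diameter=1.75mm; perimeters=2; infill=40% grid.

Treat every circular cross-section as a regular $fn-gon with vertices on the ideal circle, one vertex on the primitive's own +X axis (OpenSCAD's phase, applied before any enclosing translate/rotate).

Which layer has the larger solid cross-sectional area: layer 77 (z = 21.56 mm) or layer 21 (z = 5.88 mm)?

Layer 77 (z = 21.56): the cone is not intersected at this z (z outside [0, 14]); the cone at (8, 0) contributes a regular 32-gon of circumradius 5.729 (interpolated between r1=10 and r2=5.5 at t=0.949) (area = (32/2)·5.729²·sin(360°/32) = 102.44 mm²); the cube at (-3, 3) does not reach this height (z outside [5, 16.5]); Taking the union: only the cone at (8, 0) is present, so the union is just that shape — area = 102.44 mm². So its area = 102.44 mm². Layer 21 (z = 5.88): the cone (r1=6→r2=0.5) has section circumradius 3.690 here — a regular 32-gon (area = (32/2)·3.690²·sin(360°/32) = 42.50 mm²); the cone at (8, 0): at t=0.102 of its height the radius interpolates to r₁+(r₂−r₁)t = 9.543, giving a regular 32-gon of that circumradius (area = (32/2)·9.543²·sin(360°/32) = 284.25 mm²); the 6.5×4.5 cube at (-3, 3) contributes its full rectangle (area 29.25 mm²); Taking the union: the regions partially overlap — summed areas 356.00 mm² minus the doubly-counted overlap 45.66 mm² gives 310.34 mm² — area = 310.34 mm². So its area = 310.34 mm². Layer 21 is larger (310.34 vs 102.44 mm²).

layer 21 (z = 5.88 mm)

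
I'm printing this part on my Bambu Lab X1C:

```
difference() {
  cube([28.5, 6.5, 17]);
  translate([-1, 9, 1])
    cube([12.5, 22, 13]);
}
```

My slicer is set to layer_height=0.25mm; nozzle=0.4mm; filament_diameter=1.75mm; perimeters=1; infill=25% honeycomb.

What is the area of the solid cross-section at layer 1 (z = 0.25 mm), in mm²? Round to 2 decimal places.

185.25 mm²

At z = 0.25 mm: the cube (footprint 28.5×6.5) is included at this height (area 185.25 mm²); the cube at (-1, 9) is not intersected at this z (z outside [1, 14]); After the difference (first − rest): none of the subtracted shapes is present at this height, so the 28.5×6.5 cube is unchanged — area = 185.25 mm². Overall, the cross-section is a single solid region. Net area = 185.25 mm².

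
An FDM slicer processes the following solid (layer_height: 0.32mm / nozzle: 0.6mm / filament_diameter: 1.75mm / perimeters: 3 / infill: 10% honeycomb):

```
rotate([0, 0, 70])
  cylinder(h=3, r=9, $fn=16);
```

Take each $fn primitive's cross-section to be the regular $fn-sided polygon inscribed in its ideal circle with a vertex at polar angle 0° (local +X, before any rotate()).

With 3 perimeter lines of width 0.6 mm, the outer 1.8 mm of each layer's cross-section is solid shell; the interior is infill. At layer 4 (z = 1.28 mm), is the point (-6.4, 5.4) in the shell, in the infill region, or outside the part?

shell

At z = 1.28 mm: the r=9 cylinder contributes a regular 16-gon of circumradius 9; (rotated 70° about Z; rotation is an isometry so areas/perimeters/island counts are preserved). Overall, the cross-section is a single solid region. Undo the 70° rotation: the query point maps to (2.885, 7.861) in the un-rotated model frame. The nearest boundary edge runs (3.44, 8.31)→(0.00, 9.00); distance from the point to it = 0.55 mm. The point is inside the cross-section, 0.55 mm from the nearest boundary — within the 1.8 mm shell band (3 × 0.6).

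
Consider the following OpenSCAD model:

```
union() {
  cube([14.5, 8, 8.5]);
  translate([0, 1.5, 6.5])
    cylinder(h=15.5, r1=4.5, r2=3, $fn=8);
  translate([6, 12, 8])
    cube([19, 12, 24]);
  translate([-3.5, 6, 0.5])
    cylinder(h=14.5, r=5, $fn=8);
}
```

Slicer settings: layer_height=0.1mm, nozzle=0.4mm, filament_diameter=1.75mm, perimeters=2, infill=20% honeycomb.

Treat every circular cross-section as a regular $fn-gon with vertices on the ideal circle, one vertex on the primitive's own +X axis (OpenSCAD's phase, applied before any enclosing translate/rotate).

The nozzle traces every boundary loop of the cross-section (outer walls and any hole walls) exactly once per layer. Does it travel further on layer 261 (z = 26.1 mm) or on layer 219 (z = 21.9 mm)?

layer 219 (z = 21.9 mm)

Layer 261 (z = 26.1): the cube does not reach this height (z outside [0, 8.5]); the cone at (0, 1.5) does not reach this height (z outside [6.5, 22]); the cube at (6, 12) is present — its section is the full 19×12 rectangle (perimeter 62.00 mm); the cylinder at (-3.5, 6) is absent (z outside [0.5, 15]); Taking the union: only the 19×12 cube at (6, 12) is present, so the union is just that shape — boundary = 62.00 mm. So its perimeter = 62.00 mm. Layer 219 (z = 21.9): the cube is not intersected at this z (z outside [0, 8.5]); the cone at (0, 1.5) (r1=4.5→r2=3) has section circumradius 3.010 here — a regular 8-gon (perimeter = 2·8·3.010·sin(180°/8) = 18.43 mm); the cube at (6, 12) is present — its section is the full 19×12 rectangle (perimeter 62.00 mm); the cylinder at (-3.5, 6) is absent (z outside [0.5, 15]); Combining (union): the 2 present regions are separate (no shared area or edge), so areas and boundary lengths simply add and each stays a separate island — boundary = 80.43 mm. So its perimeter = 80.43 mm. Layer 219 is larger (80.43 vs 62.00 mm).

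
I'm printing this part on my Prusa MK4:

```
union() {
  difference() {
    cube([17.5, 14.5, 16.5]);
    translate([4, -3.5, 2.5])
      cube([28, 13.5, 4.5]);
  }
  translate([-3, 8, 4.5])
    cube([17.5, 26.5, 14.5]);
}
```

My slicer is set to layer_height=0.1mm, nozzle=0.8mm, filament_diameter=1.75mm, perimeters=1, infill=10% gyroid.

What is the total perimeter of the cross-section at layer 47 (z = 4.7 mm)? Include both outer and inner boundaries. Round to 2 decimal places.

110.00 mm

At z = 4.7 mm: the cube (footprint 17.5×14.5) is included at this height (perimeter 64.00 mm); the 28×13.5 cube at (4, -3.5) contributes its full rectangle (perimeter 83.00 mm); Taking the first minus the rest: starting from the 17.5×14.5 cube, the 28×13.5 cube at (4, -3.5) partially overlaps it — only the 135.00 mm² overlap (of its 378.00 mm²) is removed, clipping the outline — boundary = 64.00 mm; the cube at (-3, 8) is present — its section is the full 17.5×26.5 rectangle (perimeter 88.00 mm); Combining (union): the regions partially overlap (shared area 73.25 mm²), so the edge portions inside another operand are dropped and the merged outline is re-measured after clipping — boundary = 110.00 mm. Overall, the cross-section is a single solid region. Total boundary length (outer) = 110.00 mm.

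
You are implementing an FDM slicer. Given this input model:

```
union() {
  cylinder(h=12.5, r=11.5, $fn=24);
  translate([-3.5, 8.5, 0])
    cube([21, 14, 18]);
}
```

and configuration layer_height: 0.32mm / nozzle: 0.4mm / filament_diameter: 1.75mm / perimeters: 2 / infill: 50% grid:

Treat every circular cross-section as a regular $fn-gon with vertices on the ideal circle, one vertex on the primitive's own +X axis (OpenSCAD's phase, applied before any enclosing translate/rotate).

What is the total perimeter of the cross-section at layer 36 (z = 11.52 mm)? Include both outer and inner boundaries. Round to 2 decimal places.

At z = 11.52 mm: the cylinder: section is a regular 24-gon, circumradius r=11.5 (perimeter = 2·24·11.500·sin(180°/24) = 72.05 mm); the cube at (-3.5, 8.5) (footprint 21×14) is included at this height (perimeter 70.00 mm); Combining (union): the regions partially overlap (shared area 25.03 mm²), so the edge portions inside another operand are dropped and the merged outline is re-measured after clipping — boundary = 116.54 mm. Overall, the cross-section is a single solid region. Total boundary length (outer) = 116.54 mm.

116.54 mm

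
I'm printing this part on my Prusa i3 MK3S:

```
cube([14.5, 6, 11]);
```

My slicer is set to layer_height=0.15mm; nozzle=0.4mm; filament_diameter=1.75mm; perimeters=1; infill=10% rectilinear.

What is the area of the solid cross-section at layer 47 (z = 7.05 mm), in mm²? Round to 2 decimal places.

At z = 7.05 mm: the cube (footprint 14.5×6) is included at this height (area 87.00 mm²). Overall, the cross-section is a single solid region. Net area = 87.00 mm².

87.00 mm²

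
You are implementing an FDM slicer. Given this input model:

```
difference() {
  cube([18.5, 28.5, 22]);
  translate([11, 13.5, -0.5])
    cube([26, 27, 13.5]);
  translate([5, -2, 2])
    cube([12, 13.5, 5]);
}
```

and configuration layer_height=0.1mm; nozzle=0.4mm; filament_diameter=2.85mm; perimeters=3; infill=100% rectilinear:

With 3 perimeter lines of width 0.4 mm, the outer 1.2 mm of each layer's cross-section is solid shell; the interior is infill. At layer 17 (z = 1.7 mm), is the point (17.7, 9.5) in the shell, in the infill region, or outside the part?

At z = 1.7 mm: the cube is present — its section is the full 18.5×28.5 rectangle; the 26×27 cube at (11, 13.5) contributes its full rectangle; the cube at (5, -2) is not intersected at this z (z outside [2, 7]); Subtracting the remaining from the first: starting from the 18.5×28.5 cube, the 26×27 cube at (11, 13.5) partially overlaps it — only the 112.50 mm² overlap (of its 702.00 mm²) is removed, clipping the outline — 1 connected region. Overall, the cross-section is a single solid region. The nearest boundary edge runs (18.50, 13.50)→(18.50, 0.00); distance from the point to it = 0.80 mm. The point is inside the cross-section, 0.80 mm from the nearest boundary — within the 1.2 mm shell band (3 × 0.4).

shell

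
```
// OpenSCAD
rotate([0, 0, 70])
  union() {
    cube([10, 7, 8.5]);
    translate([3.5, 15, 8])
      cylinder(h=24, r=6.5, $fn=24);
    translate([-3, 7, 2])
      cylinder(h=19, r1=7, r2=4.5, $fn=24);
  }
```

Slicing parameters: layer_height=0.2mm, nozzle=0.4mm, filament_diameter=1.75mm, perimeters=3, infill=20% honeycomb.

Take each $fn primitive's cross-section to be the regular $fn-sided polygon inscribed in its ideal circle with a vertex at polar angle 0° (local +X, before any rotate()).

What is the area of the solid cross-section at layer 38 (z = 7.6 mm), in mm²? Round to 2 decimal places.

179.30 mm²

At z = 7.6 mm: the cube is present — its section is the full 10×7 rectangle (area 70.00 mm²); the cylinder at (3.5, 15) is not intersected at this z (z outside [8, 32]); the cone at (-3, 7) (r1=7→r2=4.5) has section circumradius 6.263 here — a regular 24-gon (area = (24/2)·6.263²·sin(360°/24) = 121.83 mm²); Taking the union: the regions partially overlap — summed areas 191.83 mm² minus the doubly-counted overlap 12.53 mm² gives 179.30 mm² — area = 179.30 mm²; (rotated 70° about Z; rotation is an isometry so areas/perimeters/island counts are preserved). Overall, the cross-section is a single solid region. Net area = 179.30 mm².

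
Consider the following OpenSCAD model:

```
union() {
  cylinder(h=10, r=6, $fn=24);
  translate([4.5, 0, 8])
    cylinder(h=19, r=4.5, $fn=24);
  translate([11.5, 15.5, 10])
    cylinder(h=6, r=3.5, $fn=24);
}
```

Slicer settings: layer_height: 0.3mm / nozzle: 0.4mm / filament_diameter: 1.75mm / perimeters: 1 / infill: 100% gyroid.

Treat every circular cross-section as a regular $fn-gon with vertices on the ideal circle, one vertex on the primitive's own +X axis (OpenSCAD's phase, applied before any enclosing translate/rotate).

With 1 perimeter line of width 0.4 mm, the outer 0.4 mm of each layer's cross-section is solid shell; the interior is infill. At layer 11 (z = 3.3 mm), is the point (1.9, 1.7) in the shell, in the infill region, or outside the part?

infill

At z = 3.3 mm: the r=6 cylinder contributes a regular 24-gon of circumradius 6; the cylinder at (4.5, 0) does not reach this height (z outside [8, 27]); the cylinder at (11.5, 15.5) is absent (z outside [10, 16]); Combining (union): only the r=6 cylinder is present, so the union is just that shape — 1 connected region. Overall, the cross-section is a single solid region. The nearest boundary edge runs (5.20, 3.00)→(4.24, 4.24); distance from the point to it = 3.41 mm. The point is inside the cross-section and 3.41 mm from the nearest boundary — more than the 0.4 mm shell width (1 × 0.4), so it's in the infill interior.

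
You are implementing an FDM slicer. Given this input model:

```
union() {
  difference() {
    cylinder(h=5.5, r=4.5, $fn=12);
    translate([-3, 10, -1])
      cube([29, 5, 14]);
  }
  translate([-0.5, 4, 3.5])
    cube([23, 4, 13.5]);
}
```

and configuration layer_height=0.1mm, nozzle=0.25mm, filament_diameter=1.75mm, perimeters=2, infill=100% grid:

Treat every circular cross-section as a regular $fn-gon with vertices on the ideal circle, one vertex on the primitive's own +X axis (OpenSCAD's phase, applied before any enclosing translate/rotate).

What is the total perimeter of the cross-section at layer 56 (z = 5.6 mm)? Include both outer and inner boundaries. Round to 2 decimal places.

At z = 5.6 mm: the cylinder is absent (z outside [0, 5.5]); the cube at (-3, 10) (footprint 29×5) is included at this height (perimeter 68.00 mm); Taking the first minus the rest: the first operand is absent here, so nothing remains; the cube at (-0.5, 4) is present — its section is the full 23×4 rectangle (perimeter 54.00 mm); Combining (union): only the 23×4 cube at (-0.5, 4) is present, so the union is just that shape — boundary = 54.00 mm. Overall, the cross-section is a single solid region. Total boundary length (outer) = 54.00 mm.

54.00 mm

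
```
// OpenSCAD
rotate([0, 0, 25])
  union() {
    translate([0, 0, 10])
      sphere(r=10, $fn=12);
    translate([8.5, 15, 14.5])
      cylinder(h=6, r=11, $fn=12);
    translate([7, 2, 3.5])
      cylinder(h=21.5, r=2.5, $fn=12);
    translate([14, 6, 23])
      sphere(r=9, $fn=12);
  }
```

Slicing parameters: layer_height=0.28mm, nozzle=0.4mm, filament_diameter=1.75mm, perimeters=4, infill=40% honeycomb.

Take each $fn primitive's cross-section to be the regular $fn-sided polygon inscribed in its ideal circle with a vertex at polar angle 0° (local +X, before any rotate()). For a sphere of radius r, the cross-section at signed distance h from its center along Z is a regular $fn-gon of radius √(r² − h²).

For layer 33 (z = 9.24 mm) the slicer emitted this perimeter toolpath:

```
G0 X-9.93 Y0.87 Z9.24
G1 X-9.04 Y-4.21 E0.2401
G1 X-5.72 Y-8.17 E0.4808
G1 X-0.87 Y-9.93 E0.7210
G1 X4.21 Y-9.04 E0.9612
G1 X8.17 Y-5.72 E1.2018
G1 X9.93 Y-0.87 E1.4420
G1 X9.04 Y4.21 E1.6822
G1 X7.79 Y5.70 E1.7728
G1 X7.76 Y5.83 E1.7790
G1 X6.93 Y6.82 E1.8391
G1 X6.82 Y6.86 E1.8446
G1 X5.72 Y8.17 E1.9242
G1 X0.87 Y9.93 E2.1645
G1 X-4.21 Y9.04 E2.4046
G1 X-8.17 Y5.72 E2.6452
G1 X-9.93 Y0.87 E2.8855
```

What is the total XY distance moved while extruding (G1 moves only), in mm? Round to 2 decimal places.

Sum the Euclidean lengths of each G1 segment: total = 61.97 mm.

61.97 mm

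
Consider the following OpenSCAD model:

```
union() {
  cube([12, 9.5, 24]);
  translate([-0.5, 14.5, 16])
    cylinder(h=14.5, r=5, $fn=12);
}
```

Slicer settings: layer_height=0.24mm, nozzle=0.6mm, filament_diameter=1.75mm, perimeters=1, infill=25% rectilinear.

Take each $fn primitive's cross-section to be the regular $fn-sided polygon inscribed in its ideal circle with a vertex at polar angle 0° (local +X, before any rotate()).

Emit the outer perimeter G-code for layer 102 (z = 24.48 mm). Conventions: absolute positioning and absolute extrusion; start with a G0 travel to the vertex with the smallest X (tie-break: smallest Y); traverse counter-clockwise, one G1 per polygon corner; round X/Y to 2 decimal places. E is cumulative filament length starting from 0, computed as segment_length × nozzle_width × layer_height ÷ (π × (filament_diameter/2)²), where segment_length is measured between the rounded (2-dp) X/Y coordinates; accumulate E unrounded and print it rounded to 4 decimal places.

At z = 24.48 mm: the cube is not intersected at this z (z outside [0, 24]); the r=5 cylinder at (-0.5, 14.5) gives a regular 12-gon of circumradius 5 (constant along its height); Combining (union): only the r=5 cylinder at (-0.5, 14.5) is present, so the union is just that shape — 1 connected region. The outline is a single polygon with 12 vertices. Extrusion per mm of travel: 0.6 × 0.24 / (π × 0.875²) = 0.059868. Accumulating E over each segment gives final E = 1.8594.

G0 X-5.50 Y14.50 Z24.48
G1 X-4.83 Y12.00 E0.1550
G1 X-3.00 Y10.17 E0.3099
G1 X-0.50 Y9.50 E0.4648
G1 X2.00 Y10.17 E0.6198
G1 X3.83 Y12.00 E0.7747
G1 X4.50 Y14.50 E0.9297
G1 X3.83 Y17.00 E1.0846
G1 X2.00 Y18.83 E1.2396
G1 X-0.50 Y19.50 E1.3945
G1 X-3.00 Y18.83 E1.5495
G1 X-4.83 Y17.00 E1.7044
G1 X-5.50 Y14.50 E1.8594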